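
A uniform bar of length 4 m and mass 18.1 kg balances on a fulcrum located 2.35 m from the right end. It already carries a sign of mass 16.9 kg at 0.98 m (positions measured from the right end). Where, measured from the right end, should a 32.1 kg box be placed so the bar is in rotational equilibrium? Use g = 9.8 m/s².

Sum moments about the fulcrum (at 2.35 m from the right end) (the support reaction has zero arm there).
Beam weight: 18.1 × 9.8 = 177.4 N down at 2 m → arm 0.35 m, τ = 177.4 × 0.35 = 62.09 N·m clockwise.
Sign: 16.9 × 9.8 = 165.6 N down at 0.98 m → arm 1.37 m, τ = 165.6 × 1.37 = 226.9 N·m clockwise.
Net moment of existing loads = 289 N·m clockwise.
The box weighs 32.1 × 9.8 = 314.6 N and must supply an equal counterclockwise moment, so its lever arm about the fulcrum is 289 / 314.6 = 0.919 m.
That puts it at 2.35 + 0.919 = 3.27 m from the right end.

x ≈ 3.27 m from the right end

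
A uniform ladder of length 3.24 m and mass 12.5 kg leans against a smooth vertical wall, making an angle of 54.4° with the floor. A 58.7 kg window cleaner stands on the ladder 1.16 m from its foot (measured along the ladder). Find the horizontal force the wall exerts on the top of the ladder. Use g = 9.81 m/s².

N_wall ≈ 191 N

Take moments about the foot of the ladder.
Ladder weight 12.5×9.81 = 122.6 N acts at 1.62 m along the ladder; its horizontal arm is 1.62·cos54.4° = 0.943 m → τ = 115.6 N·m clockwise.
Window cleaner: 58.7×9.81 = 575.8 N at 1.16 m → arm 0.6753 m → τ = 388.8 N·m clockwise.
Wall normal N acts horizontally at the top; its moment arm is the height L sinθ = 3.24·sin54.4° = 2.634 m, counterclockwise.
Στ = 0 ⇒ N × 2.634 = 504.4 ⇒ N = 191 N.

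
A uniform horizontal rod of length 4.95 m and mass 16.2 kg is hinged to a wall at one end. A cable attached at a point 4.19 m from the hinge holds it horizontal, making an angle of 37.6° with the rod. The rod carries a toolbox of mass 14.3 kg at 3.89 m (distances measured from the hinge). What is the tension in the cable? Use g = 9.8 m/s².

T ≈ 367 N

Taking torques about the hinge:
Beam weight: 16.2 × 9.8 = 158.8 N down at 2.475 m → arm 2.475 m, τ = 158.8 × 2.475 = 393 N·m clockwise.
Toolbox: 14.3 × 9.8 = 140.1 N down at 3.89 m → arm 3.89 m, τ = 140.1 × 3.89 = 545 N·m clockwise.
Total clockwise load moment = 938 N·m.
The cable tension T acts at 4.19 m; only its component perpendicular to the rod, T sinθ, produces torque. sin 37.6° = 0.6101.
Setting net torque to zero: T × 4.19 × 0.6101 = 938 → T = 938 / 2.556 = 367 N.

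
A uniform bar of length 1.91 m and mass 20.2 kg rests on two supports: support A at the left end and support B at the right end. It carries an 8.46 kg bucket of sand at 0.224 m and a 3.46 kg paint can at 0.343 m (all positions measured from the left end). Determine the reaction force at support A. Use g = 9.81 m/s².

Taking torques about support B:
Beam weight: 20.2 × 9.81 = 198.2 N down at 0.955 m → arm 0.955 m, τ = 198.2 × 0.955 = 189.3 N·m counterclockwise.
Bucket of sand: 8.46 × 9.81 = 82.99 N down at 0.224 m → arm 1.686 m, τ = 82.99 × 1.686 = 139.9 N·m counterclockwise.
Paint can: 3.46 × 9.81 = 33.94 N down at 0.343 m → arm 1.567 m, τ = 33.94 × 1.567 = 53.18 N·m counterclockwise.
Net load moment about support B = 382.4 N·m counterclockwise.
Reaction R at support A is upward at 0 m, arm 1.91 m → moment R × 1.91 clockwise.
Balancing moments: R × 1.91 = 382.4, giving R = 200 N.

R_A ≈ 200 N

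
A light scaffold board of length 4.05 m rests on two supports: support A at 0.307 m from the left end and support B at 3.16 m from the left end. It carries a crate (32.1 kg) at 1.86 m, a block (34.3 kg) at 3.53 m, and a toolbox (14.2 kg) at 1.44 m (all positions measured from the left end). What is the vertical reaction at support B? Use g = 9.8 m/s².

R_B ≈ 606 N

About support A:
Crate: 32.1 × 9.8 = 314.6 N down at 1.86 m → arm 1.553 m, τ = 314.6 × 1.553 = 488.6 N·m clockwise.
Block: 34.3 × 9.8 = 336.1 N down at 3.53 m → arm 3.223 m, τ = 336.1 × 3.223 = 1083 N·m clockwise.
Toolbox: 14.2 × 9.8 = 139.2 N down at 1.44 m → arm 1.133 m, τ = 139.2 × 1.133 = 157.7 N·m clockwise.
Net load moment about support A = 1729 N·m clockwise.
Reaction R at support B is upward at 3.16 m, arm 2.853 m → moment R × 2.853 counterclockwise.
Στ = 0 ⇒ R × 2.853 = 1729 ⇒ R = 606 N.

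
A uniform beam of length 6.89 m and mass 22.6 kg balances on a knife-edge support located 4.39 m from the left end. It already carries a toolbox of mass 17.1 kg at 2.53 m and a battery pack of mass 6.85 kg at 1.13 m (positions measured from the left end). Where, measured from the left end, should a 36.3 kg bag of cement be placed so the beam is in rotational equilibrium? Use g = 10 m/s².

x ≈ 6.47 m from the left end

Taking torques about the knife-edge support (at 4.39 m from the left end):
Beam weight: 22.6 × 10 = 226 N down at 3.445 m → arm 0.945 m, τ = 226 × 0.945 = 213.6 N·m counterclockwise.
Toolbox: 17.1 × 10 = 171 N down at 2.53 m → arm 1.86 m, τ = 171 × 1.86 = 318.1 N·m counterclockwise.
Battery pack: 6.85 × 10 = 68.5 N down at 1.13 m → arm 3.26 m, τ = 68.5 × 3.26 = 223.3 N·m counterclockwise.
Net moment of existing loads = 755 N·m counterclockwise.
The bag of cement weighs 36.3 × 10 = 363 N and must supply an equal clockwise moment, so its lever arm about the knife-edge support is 755 / 363 = 2.08 m.
That puts it at 4.39 + 2.08 = 6.47 m from the left end.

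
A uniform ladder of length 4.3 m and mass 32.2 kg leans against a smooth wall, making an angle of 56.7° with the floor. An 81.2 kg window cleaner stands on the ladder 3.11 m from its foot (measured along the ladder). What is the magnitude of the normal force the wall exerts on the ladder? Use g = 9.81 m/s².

Choose the foot of the ladder as the axis so the floor normal and friction both act there and drop out.
Ladder weight 32.2×9.81 = 315.9 N acts at 2.15 m along the ladder; its horizontal arm is 2.15·cos56.7° = 1.18 m → τ = 372.8 N·m clockwise.
Window cleaner: 81.2×9.81 = 796.6 N at 3.11 m → arm 1.707 m → τ = 1360 N·m clockwise.
Wall normal N acts horizontally at the top; its moment arm is the height L sinθ = 4.3·sin56.7° = 3.594 m, counterclockwise.
Setting net torque to zero: N × 3.594 = 1733 → N = 482 N.

N_wall ≈ 482 N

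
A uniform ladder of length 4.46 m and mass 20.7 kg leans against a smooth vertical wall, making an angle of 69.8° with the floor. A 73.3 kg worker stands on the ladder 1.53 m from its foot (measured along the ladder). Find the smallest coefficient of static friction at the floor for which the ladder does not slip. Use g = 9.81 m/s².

μ_min ≈ 0.139

Taking torques about the foot of the ladder:
Ladder weight 20.7×9.81 = 203.1 N acts at 2.23 m along the ladder; its horizontal arm is 2.23·cos69.8° = 0.77 m → τ = 156.4 N·m clockwise.
Worker: 73.3×9.81 = 719.1 N at 1.53 m → arm 0.5283 m → τ = 379.9 N·m clockwise.
Wall normal N acts horizontally at the top; its moment arm is the height L sinθ = 4.46·sin69.8° = 4.186 m, counterclockwise.
Setting net torque to zero: N × 4.186 = 536.3 → N = 128.1 N.
ΣFx = 0 ⇒ f = N_wall = 128.1 N. ΣFy = 0 ⇒ N_floor = 922.2 N.
μ_min = f / N_floor = 128.1 / 922.2 = 0.139.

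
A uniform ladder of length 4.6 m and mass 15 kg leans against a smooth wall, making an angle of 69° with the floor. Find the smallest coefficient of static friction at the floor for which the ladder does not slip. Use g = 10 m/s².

μ_min ≈ 0.192

Choose the foot of the ladder as the axis so the floor normal and friction both act there and drop out.
Ladder weight 15×10 = 150 N acts at 2.3 m along the ladder; its horizontal arm is 2.3·cos69° = 0.8242 m → τ = 123.6 N·m clockwise.
Wall normal N acts horizontally at the top; its moment arm is the height L sinθ = 4.6·sin69° = 4.294 m, counterclockwise.
Balancing moments: N × 4.294 = 123.6, giving N = 28.78 N.
ΣFx = 0 ⇒ f = N_wall = 28.78 N. ΣFy = 0 ⇒ N_floor = 150 N.
μ_min = f / N_floor = 28.78 / 150 = 0.192.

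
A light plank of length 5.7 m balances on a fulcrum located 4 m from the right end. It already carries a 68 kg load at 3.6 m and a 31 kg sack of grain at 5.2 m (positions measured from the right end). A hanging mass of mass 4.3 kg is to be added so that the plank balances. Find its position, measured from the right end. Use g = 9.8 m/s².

Taking torques about the fulcrum (at 4 m from the right end):
Load: 68 × 9.8 = 666.4 N down at 3.6 m → arm 0.4 m, τ = 666.4 × 0.4 = 266.6 N·m clockwise.
Sack of grain: 31 × 9.8 = 303.8 N down at 5.2 m → arm 1.2 m, τ = 303.8 × 1.2 = 364.6 N·m counterclockwise.
Net moment of existing loads = 98 N·m counterclockwise.
The hanging mass weighs 4.3 × 9.8 = 42.14 N and must supply an equal clockwise moment, so its lever arm about the fulcrum is 98 / 42.14 = 2.33 m.
That puts it at 4 − 2.33 = 1.67 m from the right end.

x ≈ 1.67 m from the right end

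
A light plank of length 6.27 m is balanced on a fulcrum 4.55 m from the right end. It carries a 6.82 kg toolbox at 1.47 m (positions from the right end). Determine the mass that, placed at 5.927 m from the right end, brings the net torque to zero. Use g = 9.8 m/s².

m ≈ 15.3 kg

Sum moments about the fulcrum (at 4.55 m from the right end) (the support reaction has zero arm there).
Toolbox: 6.82 × 9.8 = 66.84 N down at 1.47 m → arm 3.08 m, τ = 66.84 × 3.08 = 205.9 N·m clockwise.
Net moment of known loads = 205.9 N·m clockwise.
An unknown mass m at 5.927 m has arm 1.377 m; its moment is m·g·1.377 counterclockwise.
Setting net torque to zero: m × 9.8 × 1.377 = 205.9 → m = 205.9 / (9.8 × 1.377) = 15.3 kg.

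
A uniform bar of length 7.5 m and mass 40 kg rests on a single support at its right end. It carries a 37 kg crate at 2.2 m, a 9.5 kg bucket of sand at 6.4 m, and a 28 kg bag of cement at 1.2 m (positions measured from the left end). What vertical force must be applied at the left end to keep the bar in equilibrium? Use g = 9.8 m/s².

F ≈ 696 N

Taking torques about the right end:
Beam weight: 40 × 9.8 = 392 N down at 3.75 m → arm 3.75 m, τ = 392 × 3.75 = 1470 N·m counterclockwise.
Crate: 37 × 9.8 = 362.6 N down at 2.2 m → arm 5.3 m, τ = 362.6 × 5.3 = 1922 N·m counterclockwise.
Bucket of sand: 9.5 × 9.8 = 93.1 N down at 6.4 m → arm 1.1 m, τ = 93.1 × 1.1 = 102.4 N·m counterclockwise.
Bag of cement: 28 × 9.8 = 274.4 N down at 1.2 m → arm 6.3 m, τ = 274.4 × 6.3 = 1729 N·m counterclockwise.
Net moment of the loads = 5223 N·m counterclockwise.
The upward force F acts at the left end, arm 7.5 m, giving F × 7.5 clockwise.
Balancing moments: F × 7.5 = 5223, giving F = 5223 / 7.5 = 696 N.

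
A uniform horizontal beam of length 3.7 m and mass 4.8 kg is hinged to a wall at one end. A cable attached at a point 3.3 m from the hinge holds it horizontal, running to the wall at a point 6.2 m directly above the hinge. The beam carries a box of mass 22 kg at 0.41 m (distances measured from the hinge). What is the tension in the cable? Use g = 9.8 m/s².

Sum moments about the hinge (the unknown hinge reaction has zero arm there).
Beam weight: 4.8 × 9.8 = 47.04 N down at 1.85 m → arm 1.85 m, τ = 47.04 × 1.85 = 87.02 N·m clockwise.
Box: 22 × 9.8 = 215.6 N down at 0.41 m → arm 0.41 m, τ = 215.6 × 0.41 = 88.4 N·m clockwise.
Total clockwise load moment = 175.4 N·m.
The cable tension T acts at 3.3 m; only its component perpendicular to the beam, T sinθ, produces torque. sinθ = h/√(h²+d²) = 6.2/√(6.2²+3.3²) = 0.8827.
For rotational equilibrium, T × 3.3 × 0.8827 = 175.4, so T = 175.4 / 2.913 = 60.2 N.

T ≈ 60.2 N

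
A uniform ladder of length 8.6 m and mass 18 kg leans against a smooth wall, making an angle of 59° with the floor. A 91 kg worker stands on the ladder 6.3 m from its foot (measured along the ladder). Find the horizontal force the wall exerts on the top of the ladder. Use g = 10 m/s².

N_wall ≈ 455 N

Taking torques about the foot of the ladder:
Ladder weight 18×10 = 180 N acts at 4.3 m along the ladder; its horizontal arm is 4.3·cos59° = 2.215 m → τ = 398.7 N·m clockwise.
Worker: 91×10 = 910 N at 6.3 m → arm 3.245 m → τ = 2953 N·m clockwise.
Wall normal N acts horizontally at the top; its moment arm is the height L sinθ = 8.6·sin59° = 7.372 m, counterclockwise.
Setting net torque to zero: N × 7.372 = 3352 → N = 455 N.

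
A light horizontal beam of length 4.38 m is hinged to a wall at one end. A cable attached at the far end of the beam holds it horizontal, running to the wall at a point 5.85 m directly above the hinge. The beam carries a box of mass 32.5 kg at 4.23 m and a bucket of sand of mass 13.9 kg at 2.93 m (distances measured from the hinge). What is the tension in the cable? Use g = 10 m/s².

T ≈ 508 N

Sum moments about the hinge (the unknown hinge reaction has zero arm there).
Box: 32.5 × 10 = 325 N down at 4.23 m → arm 4.23 m, τ = 325 × 4.23 = 1375 N·m clockwise.
Bucket of sand: 13.9 × 10 = 139 N down at 2.93 m → arm 2.93 m, τ = 139 × 2.93 = 407.3 N·m clockwise.
Total clockwise load moment = 1782 N·m.
The cable tension T acts at 4.38 m; only its component perpendicular to the beam, T sinθ, produces torque. sinθ = h/√(h²+d²) = 5.85/√(5.85²+4.38²) = 0.8005.
Στ = 0 ⇒ T × 4.38 × 0.8005 = 1782 ⇒ T = 1782 / 3.506 = 508 N.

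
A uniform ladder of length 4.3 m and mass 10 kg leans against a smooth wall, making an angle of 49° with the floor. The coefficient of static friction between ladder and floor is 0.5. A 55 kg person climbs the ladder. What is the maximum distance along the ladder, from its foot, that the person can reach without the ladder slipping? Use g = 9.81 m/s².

d ≈ 2.53 m

Take moments about the foot of the ladder.
Ladder weight 10×9.81 = 98.1 N acts at 2.15 m along the ladder; its horizontal arm is 2.15·cos49° = 1.411 m → τ = 138.4 N·m clockwise.
Person weight 55×9.81 = 539.6 N at distance d → arm d·cos49° → τ = 539.6·d·0.6561 clockwise.
Wall normal N at the top has arm L sinθ = 3.245 m counterclockwise, so Στ = 0 gives N·3.245 = 138.4 + 354·d.
ΣFy = 0 ⇒ N_floor = 637.7 N, so the maximum friction is μ_s·N_floor = 0.5×637.7 = 318.9 N. ΣFx = 0 ⇒ N_wall = f, so at the slipping point N = 318.9 N.
Substituting: 318.9×3.245 = 138.4 + 354·d ⇒ d = (1035 − 138.4) / 354 = 2.53 m.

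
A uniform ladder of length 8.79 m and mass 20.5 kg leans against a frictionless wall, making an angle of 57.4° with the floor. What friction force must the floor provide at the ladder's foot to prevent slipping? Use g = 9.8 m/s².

About the foot of the ladder:
Ladder weight 20.5×9.8 = 200.9 N acts at 4.395 m along the ladder; its horizontal arm is 4.395·cos57.4° = 2.368 m → τ = 475.7 N·m clockwise.
Wall normal N acts horizontally at the top; its moment arm is the height L sinθ = 8.79·sin57.4° = 7.405 m, counterclockwise.
Setting net torque to zero: N × 7.405 = 475.7 → N = 64.2 N.
ΣFx = 0: friction at the foot balances the wall's push, so f = N_wall = 64.2 N.

f ≈ 64.2 N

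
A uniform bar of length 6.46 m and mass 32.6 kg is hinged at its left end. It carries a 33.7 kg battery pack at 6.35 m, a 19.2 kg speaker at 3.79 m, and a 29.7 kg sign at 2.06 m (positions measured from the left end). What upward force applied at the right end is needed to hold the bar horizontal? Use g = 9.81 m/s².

F ≈ 688 N

Choose the left end as the axis so the unknown pivot reaction has zero arm there.
Beam weight: 32.6 × 9.81 = 319.8 N down at 3.23 m → arm 3.23 m, τ = 319.8 × 3.23 = 1033 N·m clockwise.
Battery pack: 33.7 × 9.81 = 330.6 N down at 6.35 m → arm 6.35 m, τ = 330.6 × 6.35 = 2099 N·m clockwise.
Speaker: 19.2 × 9.81 = 188.4 N down at 3.79 m → arm 3.79 m, τ = 188.4 × 3.79 = 714 N·m clockwise.
Sign: 29.7 × 9.81 = 291.4 N down at 2.06 m → arm 2.06 m, τ = 291.4 × 2.06 = 600.3 N·m clockwise.
Net moment of the loads = 4446 N·m clockwise.
The upward force F acts at the right end, arm 6.46 m, giving F × 6.46 counterclockwise.
Balancing moments: F × 6.46 = 4446, giving F = 4446 / 6.46 = 688 N.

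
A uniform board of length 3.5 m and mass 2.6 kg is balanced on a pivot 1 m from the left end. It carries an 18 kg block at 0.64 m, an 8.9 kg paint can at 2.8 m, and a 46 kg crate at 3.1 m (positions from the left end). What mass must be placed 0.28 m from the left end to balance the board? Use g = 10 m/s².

Choose the pivot (at 1 m from the left end) as the axis so the support reaction has zero arm there.
Beam weight: 2.6 × 10 = 26 N down at 1.75 m → arm 0.75 m, τ = 26 × 0.75 = 19.5 N·m clockwise.
Block: 18 × 10 = 180 N down at 0.64 m → arm 0.36 m, τ = 180 × 0.36 = 64.8 N·m counterclockwise.
Paint can: 8.9 × 10 = 89 N down at 2.8 m → arm 1.8 m, τ = 89 × 1.8 = 160.2 N·m clockwise.
Crate: 46 × 10 = 460 N down at 3.1 m → arm 2.1 m, τ = 460 × 2.1 = 966 N·m clockwise.
Net moment of known loads = 1081 N·m clockwise.
An unknown mass m at 0.28 m has arm 0.72 m; its moment is m·g·0.72 counterclockwise.
Στ = 0 ⇒ m × 10 × 0.72 = 1081 ⇒ m = 1081 / (10 × 0.72) = 150 kg.

m ≈ 150 kg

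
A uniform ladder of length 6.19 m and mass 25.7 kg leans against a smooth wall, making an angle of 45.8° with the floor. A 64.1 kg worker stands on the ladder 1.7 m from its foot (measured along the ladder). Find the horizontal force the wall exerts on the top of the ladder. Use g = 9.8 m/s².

N_wall ≈ 290 N

About the foot of the ladder:
Ladder weight 25.7×9.8 = 251.9 N acts at 3.095 m along the ladder; its horizontal arm is 3.095·cos45.8° = 2.158 m → τ = 543.6 N·m clockwise.
Worker: 64.1×9.8 = 628.2 N at 1.7 m → arm 1.185 m → τ = 744.4 N·m clockwise.
Wall normal N acts horizontally at the top; its moment arm is the height L sinθ = 6.19·sin45.8° = 4.438 m, counterclockwise.
Setting net torque to zero: N × 4.438 = 1288 → N = 290 N.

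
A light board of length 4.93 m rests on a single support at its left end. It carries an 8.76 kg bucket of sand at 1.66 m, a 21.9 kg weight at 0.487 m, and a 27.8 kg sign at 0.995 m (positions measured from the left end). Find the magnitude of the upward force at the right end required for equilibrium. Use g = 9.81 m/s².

Sum moments about the left end (the unknown pivot reaction has zero arm there).
Bucket of sand: 8.76 × 9.81 = 85.94 N down at 1.66 m → arm 1.66 m, τ = 85.94 × 1.66 = 142.7 N·m clockwise.
Weight: 21.9 × 9.81 = 214.8 N down at 0.487 m → arm 0.487 m, τ = 214.8 × 0.487 = 104.6 N·m clockwise.
Sign: 27.8 × 9.81 = 272.7 N down at 0.995 m → arm 0.995 m, τ = 272.7 × 0.995 = 271.3 N·m clockwise.
Net moment of the loads = 518.6 N·m clockwise.
The upward force F acts at the right end, arm 4.93 m, giving F × 4.93 counterclockwise.
Balancing moments: F × 4.93 = 518.6, giving F = 518.6 / 4.93 = 105 N.

F ≈ 105 N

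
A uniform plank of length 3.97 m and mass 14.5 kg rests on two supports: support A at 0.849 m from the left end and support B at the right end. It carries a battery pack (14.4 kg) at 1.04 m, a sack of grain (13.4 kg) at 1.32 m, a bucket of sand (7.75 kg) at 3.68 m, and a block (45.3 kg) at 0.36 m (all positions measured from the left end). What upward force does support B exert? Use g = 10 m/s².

R_B ≈ 81.1 N

Taking torques about support A:
Beam weight: 14.5 × 10 = 145 N down at 1.985 m → arm 1.136 m, τ = 145 × 1.136 = 164.7 N·m clockwise.
Battery pack: 14.4 × 10 = 144 N down at 1.04 m → arm 0.191 m, τ = 144 × 0.191 = 27.5 N·m clockwise.
Sack of grain: 13.4 × 10 = 134 N down at 1.32 m → arm 0.471 m, τ = 134 × 0.471 = 63.11 N·m clockwise.
Bucket of sand: 7.75 × 10 = 77.5 N down at 3.68 m → arm 2.831 m, τ = 77.5 × 2.831 = 219.4 N·m clockwise.
Block: 45.3 × 10 = 453 N down at 0.36 m → arm 0.489 m, τ = 453 × 0.489 = 221.5 N·m counterclockwise.
Net load moment about support A = 253.2 N·m clockwise.
Reaction R at support B is upward at 3.97 m, arm 3.121 m → moment R × 3.121 counterclockwise.
Balancing moments: R × 3.121 = 253.2, giving R = 81.1 N.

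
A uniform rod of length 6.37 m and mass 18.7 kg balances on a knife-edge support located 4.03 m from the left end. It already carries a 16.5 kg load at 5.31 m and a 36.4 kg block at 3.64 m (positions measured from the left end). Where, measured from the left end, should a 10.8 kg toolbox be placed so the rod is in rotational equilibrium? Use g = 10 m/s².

Choose the knife-edge support (at 4.03 m from the left end) as the axis so the support reaction has zero arm there.
Beam weight: 18.7 × 10 = 187 N down at 3.185 m → arm 0.845 m, τ = 187 × 0.845 = 158 N·m counterclockwise.
Load: 16.5 × 10 = 165 N down at 5.31 m → arm 1.28 m, τ = 165 × 1.28 = 211.2 N·m clockwise.
Block: 36.4 × 10 = 364 N down at 3.64 m → arm 0.39 m, τ = 364 × 0.39 = 142 N·m counterclockwise.
Net moment of existing loads = 88.8 N·m counterclockwise.
The toolbox weighs 10.8 × 10 = 108 N and must supply an equal clockwise moment, so its lever arm about the knife-edge support is 88.8 / 108 = 0.822 m.
That puts it at 4.03 + 0.822 = 4.85 m from the left end.

x ≈ 4.85 m from the left end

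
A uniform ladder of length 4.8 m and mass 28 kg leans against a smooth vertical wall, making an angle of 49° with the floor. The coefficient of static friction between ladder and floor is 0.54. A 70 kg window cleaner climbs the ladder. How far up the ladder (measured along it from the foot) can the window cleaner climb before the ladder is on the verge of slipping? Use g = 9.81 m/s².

Take moments about the foot of the ladder.
Ladder weight 28×9.81 = 274.7 N acts at 2.4 m along the ladder; its horizontal arm is 2.4·cos49° = 1.575 m → τ = 432.7 N·m clockwise.
Window cleaner weight 70×9.81 = 686.7 N at distance d → arm d·cos49° → τ = 686.7·d·0.6561 clockwise.
Wall normal N at the top has arm L sinθ = 3.623 m counterclockwise, so Στ = 0 gives N·3.623 = 432.7 + 450.5·d.
ΣFy = 0 ⇒ N_floor = 961.4 N, so the maximum friction is μ_s·N_floor = 0.54×961.4 = 519.2 N. ΣFx = 0 ⇒ N_wall = f, so at the slipping point N = 519.2 N.
Substituting: 519.2×3.623 = 432.7 + 450.5·d ⇒ d = (1881 − 432.7) / 450.5 = 3.21 m.

d ≈ 3.21 m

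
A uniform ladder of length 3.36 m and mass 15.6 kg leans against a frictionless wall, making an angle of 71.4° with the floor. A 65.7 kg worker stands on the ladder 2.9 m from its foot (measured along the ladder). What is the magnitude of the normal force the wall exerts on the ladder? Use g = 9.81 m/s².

N_wall ≈ 213 N

Take moments about the foot of the ladder.
Ladder weight 15.6×9.81 = 153 N acts at 1.68 m along the ladder; its horizontal arm is 1.68·cos71.4° = 0.5359 m → τ = 81.99 N·m clockwise.
Worker: 65.7×9.81 = 644.5 N at 2.9 m → arm 0.925 m → τ = 596.2 N·m clockwise.
Wall normal N acts horizontally at the top; its moment arm is the height L sinθ = 3.36·sin71.4° = 3.185 m, counterclockwise.
Balancing moments: N × 3.185 = 678.2, giving N = 213 N.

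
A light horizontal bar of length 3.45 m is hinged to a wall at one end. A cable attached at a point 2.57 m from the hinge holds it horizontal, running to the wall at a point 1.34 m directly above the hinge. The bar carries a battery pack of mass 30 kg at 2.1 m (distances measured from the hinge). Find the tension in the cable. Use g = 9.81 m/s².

T ≈ 520 N

Choose the hinge as the axis so the unknown hinge reaction has zero arm there.
Battery pack: 30 × 9.81 = 294.3 N down at 2.1 m → arm 2.1 m, τ = 294.3 × 2.1 = 618 N·m clockwise.
Total clockwise load moment = 618 N·m.
The cable tension T acts at 2.57 m; only its component perpendicular to the bar, T sinθ, produces torque. sinθ = h/√(h²+d²) = 1.34/√(1.34²+2.57²) = 0.4623.
Balancing moments: T × 2.57 × 0.4623 = 618, giving T = 618 / 1.188 = 520 N.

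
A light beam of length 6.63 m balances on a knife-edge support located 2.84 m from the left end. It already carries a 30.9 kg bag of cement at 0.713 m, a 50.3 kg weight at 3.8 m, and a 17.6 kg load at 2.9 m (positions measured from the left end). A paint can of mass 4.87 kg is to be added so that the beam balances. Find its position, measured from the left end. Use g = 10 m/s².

x ≈ 6.2 m from the left end

Sum moments about the knife-edge support (at 2.84 m from the left end) (the support reaction has zero arm there).
Bag of cement: 30.9 × 10 = 309 N down at 0.713 m → arm 2.127 m, τ = 309 × 2.127 = 657.2 N·m counterclockwise.
Weight: 50.3 × 10 = 503 N down at 3.8 m → arm 0.96 m, τ = 503 × 0.96 = 482.9 N·m clockwise.
Load: 17.6 × 10 = 176 N down at 2.9 m → arm 0.06 m, τ = 176 × 0.06 = 10.56 N·m clockwise.
Net moment of existing loads = 163.7 N·m counterclockwise.
The paint can weighs 4.87 × 10 = 48.7 N and must supply an equal clockwise moment, so its lever arm about the knife-edge support is 163.7 / 48.7 = 3.36 m.
That puts it at 2.84 + 3.36 = 6.2 m from the left end.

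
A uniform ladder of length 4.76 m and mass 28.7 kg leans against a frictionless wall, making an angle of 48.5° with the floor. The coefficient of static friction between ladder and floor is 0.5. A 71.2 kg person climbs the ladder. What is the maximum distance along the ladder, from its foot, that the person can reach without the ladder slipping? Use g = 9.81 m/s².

Choose the foot of the ladder as the axis so the floor normal and friction both act there and drop out.
Ladder weight 28.7×9.81 = 281.5 N acts at 2.38 m along the ladder; its horizontal arm is 2.38·cos48.5° = 1.577 m → τ = 443.9 N·m clockwise.
Person weight 71.2×9.81 = 698.5 N at distance d → arm d·cos48.5° → τ = 698.5·d·0.6626 clockwise.
Wall normal N at the top has arm L sinθ = 3.565 m counterclockwise, so Στ = 0 gives N·3.565 = 443.9 + 462.8·d.
ΣFy = 0 ⇒ N_floor = 980 N, so the maximum friction is μ_s·N_floor = 0.5×980 = 490 N. ΣFx = 0 ⇒ N_wall = f, so at the slipping point N = 490 N.
Substituting: 490×3.565 = 443.9 + 462.8·d ⇒ d = (1747 − 443.9) / 462.8 = 2.82 m.

d ≈ 2.82 m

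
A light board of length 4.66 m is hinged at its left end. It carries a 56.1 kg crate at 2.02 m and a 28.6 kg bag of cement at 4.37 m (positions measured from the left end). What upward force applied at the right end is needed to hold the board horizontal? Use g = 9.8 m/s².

F ≈ 501 N

Sum moments about the left end (the unknown pivot reaction has zero arm there).
Crate: 56.1 × 9.8 = 549.8 N down at 2.02 m → arm 2.02 m, τ = 549.8 × 2.02 = 1111 N·m clockwise.
Bag of cement: 28.6 × 9.8 = 280.3 N down at 4.37 m → arm 4.37 m, τ = 280.3 × 4.37 = 1225 N·m clockwise.
Net moment of the loads = 2336 N·m clockwise.
The upward force F acts at the right end, arm 4.66 m, giving F × 4.66 counterclockwise.
Στ = 0 ⇒ F × 4.66 = 2336 ⇒ F = 2336 / 4.66 = 501 N.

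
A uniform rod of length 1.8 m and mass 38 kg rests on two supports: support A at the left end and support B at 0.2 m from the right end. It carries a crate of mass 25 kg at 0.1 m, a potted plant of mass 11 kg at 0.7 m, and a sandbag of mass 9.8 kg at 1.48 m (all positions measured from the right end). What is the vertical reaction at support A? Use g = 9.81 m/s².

R_A ≈ 258 N

About support B:
Beam weight: 38 × 9.81 = 372.8 N down at 0.9 m → arm 0.7 m, τ = 372.8 × 0.7 = 261 N·m counterclockwise.
Crate: 25 × 9.81 = 245.2 N down at 0.1 m → arm 0.1 m, τ = 245.2 × 0.1 = 24.52 N·m clockwise.
Potted plant: 11 × 9.81 = 107.9 N down at 0.7 m → arm 0.5 m, τ = 107.9 × 0.5 = 53.95 N·m counterclockwise.
Sandbag: 9.8 × 9.81 = 96.14 N down at 1.48 m → arm 1.28 m, τ = 96.14 × 1.28 = 123.1 N·m counterclockwise.
Net load moment about support B = 413.5 N·m counterclockwise.
Reaction R at support A is upward at 1.8 m, arm 1.6 m → moment R × 1.6 clockwise.
For rotational equilibrium, R × 1.6 = 413.5, so R = 258 N.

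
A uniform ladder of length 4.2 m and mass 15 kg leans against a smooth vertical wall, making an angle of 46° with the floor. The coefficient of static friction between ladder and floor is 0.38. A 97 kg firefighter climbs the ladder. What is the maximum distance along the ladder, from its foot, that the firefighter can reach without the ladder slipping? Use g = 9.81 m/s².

d ≈ 1.58 m

Take moments about the foot of the ladder.
Ladder weight 15×9.81 = 147.2 N acts at 2.1 m along the ladder; its horizontal arm is 2.1·cos46° = 1.459 m → τ = 214.8 N·m clockwise.
Firefighter weight 97×9.81 = 951.6 N at distance d → arm d·cos46° → τ = 951.6·d·0.6947 clockwise.
Wall normal N at the top has arm L sinθ = 3.021 m counterclockwise, so Στ = 0 gives N·3.021 = 214.8 + 661.1·d.
ΣFy = 0 ⇒ N_floor = 1099 N, so the maximum friction is μ_s·N_floor = 0.38×1099 = 417.6 N. ΣFx = 0 ⇒ N_wall = f, so at the slipping point N = 417.6 N.
Substituting: 417.6×3.021 = 214.8 + 661.1·d ⇒ d = (1262 − 214.8) / 661.1 = 1.58 m.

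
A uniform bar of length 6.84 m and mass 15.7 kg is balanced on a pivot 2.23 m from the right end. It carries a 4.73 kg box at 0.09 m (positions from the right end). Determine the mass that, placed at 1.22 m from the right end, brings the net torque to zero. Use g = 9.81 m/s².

m ≈ 8.48 kg

Sum moments about the pivot (at 2.23 m from the right end) (the support reaction has zero arm there).
Beam weight: 15.7 × 9.81 = 154 N down at 3.42 m → arm 1.19 m, τ = 154 × 1.19 = 183.3 N·m counterclockwise.
Box: 4.73 × 9.81 = 46.4 N down at 0.09 m → arm 2.14 m, τ = 46.4 × 2.14 = 99.3 N·m clockwise.
Net moment of known loads = 84 N·m counterclockwise.
An unknown mass m at 1.22 m has arm 1.01 m; its moment is m·g·1.01 clockwise.
Setting net torque to zero: m × 9.81 × 1.01 = 84 → m = 84 / (9.81 × 1.01) = 8.48 kg.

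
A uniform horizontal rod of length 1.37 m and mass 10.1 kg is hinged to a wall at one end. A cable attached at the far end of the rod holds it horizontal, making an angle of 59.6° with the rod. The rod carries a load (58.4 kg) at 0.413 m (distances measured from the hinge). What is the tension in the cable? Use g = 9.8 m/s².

Choose the hinge as the axis so the unknown hinge reaction has zero arm there.
Beam weight: 10.1 × 9.8 = 98.98 N down at 0.685 m → arm 0.685 m, τ = 98.98 × 0.685 = 67.8 N·m clockwise.
Load: 58.4 × 9.8 = 572.3 N down at 0.413 m → arm 0.413 m, τ = 572.3 × 0.413 = 236.4 N·m clockwise.
Total clockwise load moment = 304.2 N·m.
The cable tension T acts at 1.37 m; only its component perpendicular to the rod, T sinθ, produces torque. sin 59.6° = 0.8625.
Στ = 0 ⇒ T × 1.37 × 0.8625 = 304.2 ⇒ T = 304.2 / 1.182 = 257 N.

T ≈ 257 N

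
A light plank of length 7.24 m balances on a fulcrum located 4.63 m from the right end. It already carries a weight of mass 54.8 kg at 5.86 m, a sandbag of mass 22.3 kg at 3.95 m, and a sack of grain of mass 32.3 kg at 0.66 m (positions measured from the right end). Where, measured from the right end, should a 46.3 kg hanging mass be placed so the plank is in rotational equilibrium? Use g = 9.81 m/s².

x ≈ 6.27 m from the right end

Taking torques about the fulcrum (at 4.63 m from the right end):
Weight: 54.8 × 9.81 = 537.6 N down at 5.86 m → arm 1.23 m, τ = 537.6 × 1.23 = 661.2 N·m counterclockwise.
Sandbag: 22.3 × 9.81 = 218.8 N down at 3.95 m → arm 0.68 m, τ = 218.8 × 0.68 = 148.8 N·m clockwise.
Sack of grain: 32.3 × 9.81 = 316.9 N down at 0.66 m → arm 3.97 m, τ = 316.9 × 3.97 = 1258 N·m clockwise.
Net moment of existing loads = 745.6 N·m clockwise.
The hanging mass weighs 46.3 × 9.81 = 454.2 N and must supply an equal counterclockwise moment, so its lever arm about the fulcrum is 745.6 / 454.2 = 1.64 m.
That puts it at 4.63 + 1.64 = 6.27 m from the right end.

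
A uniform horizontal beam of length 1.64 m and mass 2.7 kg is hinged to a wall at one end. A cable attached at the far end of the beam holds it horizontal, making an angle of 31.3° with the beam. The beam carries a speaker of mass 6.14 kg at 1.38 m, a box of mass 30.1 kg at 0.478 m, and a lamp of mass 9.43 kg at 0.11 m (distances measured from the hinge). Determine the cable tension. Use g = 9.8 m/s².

T ≈ 300 N

Choose the hinge as the axis so the unknown hinge reaction has zero arm there.
Beam weight: 2.7 × 9.8 = 26.46 N down at 0.82 m → arm 0.82 m, τ = 26.46 × 0.82 = 21.7 N·m clockwise.
Speaker: 6.14 × 9.8 = 60.17 N down at 1.38 m → arm 1.38 m, τ = 60.17 × 1.38 = 83.03 N·m clockwise.
Box: 30.1 × 9.8 = 295 N down at 0.478 m → arm 0.478 m, τ = 295 × 0.478 = 141 N·m clockwise.
Lamp: 9.43 × 9.8 = 92.41 N down at 0.11 m → arm 0.11 m, τ = 92.41 × 0.11 = 10.17 N·m clockwise.
Total clockwise load moment = 255.9 N·m.
The cable tension T acts at 1.64 m; only its component perpendicular to the beam, T sinθ, produces torque. sin 31.3° = 0.5195.
Balancing moments: T × 1.64 × 0.5195 = 255.9, giving T = 255.9 / 0.852 = 300 N.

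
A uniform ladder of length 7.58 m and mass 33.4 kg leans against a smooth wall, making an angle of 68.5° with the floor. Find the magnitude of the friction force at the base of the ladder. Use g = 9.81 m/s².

Sum moments about the foot of the ladder (the floor normal and friction both act there and drop out).
Ladder weight 33.4×9.81 = 327.7 N acts at 3.79 m along the ladder; its horizontal arm is 3.79·cos68.5° = 1.389 m → τ = 455.2 N·m clockwise.
Wall normal N acts horizontally at the top; its moment arm is the height L sinθ = 7.58·sin68.5° = 7.053 m, counterclockwise.
Balancing moments: N × 7.053 = 455.2, giving N = 64.5 N.
ΣFx = 0: friction at the foot balances the wall's push, so f = N_wall = 64.5 N.

f ≈ 64.5 N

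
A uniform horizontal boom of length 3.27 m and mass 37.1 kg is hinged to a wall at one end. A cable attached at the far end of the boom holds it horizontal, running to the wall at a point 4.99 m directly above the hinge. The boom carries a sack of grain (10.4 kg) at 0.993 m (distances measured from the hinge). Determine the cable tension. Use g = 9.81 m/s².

T ≈ 255 N

Choose the hinge as the axis so the unknown hinge reaction has zero arm there.
Beam weight: 37.1 × 9.81 = 364 N down at 1.635 m → arm 1.635 m, τ = 364 × 1.635 = 595.1 N·m clockwise.
Sack of grain: 10.4 × 9.81 = 102 N down at 0.993 m → arm 0.993 m, τ = 102 × 0.993 = 101.3 N·m clockwise.
Total clockwise load moment = 696.4 N·m.
The cable tension T acts at 3.27 m; only its component perpendicular to the boom, T sinθ, produces torque. sinθ = h/√(h²+d²) = 4.99/√(4.99²+3.27²) = 0.8364.
Στ = 0 ⇒ T × 3.27 × 0.8364 = 696.4 ⇒ T = 696.4 / 2.735 = 255 N.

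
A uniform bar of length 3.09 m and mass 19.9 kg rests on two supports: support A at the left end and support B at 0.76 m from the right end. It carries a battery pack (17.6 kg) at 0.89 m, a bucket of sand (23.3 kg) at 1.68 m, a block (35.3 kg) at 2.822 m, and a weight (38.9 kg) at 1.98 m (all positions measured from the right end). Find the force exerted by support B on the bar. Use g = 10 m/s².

Sum moments about support A (its reaction then has zero moment arm).
Beam weight: 19.9 × 10 = 199 N down at 1.545 m → arm 1.545 m, τ = 199 × 1.545 = 307.5 N·m clockwise.
Battery pack: 17.6 × 10 = 176 N down at 0.89 m → arm 2.2 m, τ = 176 × 2.2 = 387.2 N·m clockwise.
Bucket of sand: 23.3 × 10 = 233 N down at 1.68 m → arm 1.41 m, τ = 233 × 1.41 = 328.5 N·m clockwise.
Block: 35.3 × 10 = 353 N down at 2.822 m → arm 0.268 m, τ = 353 × 0.268 = 94.6 N·m clockwise.
Weight: 38.9 × 10 = 389 N down at 1.98 m → arm 1.11 m, τ = 389 × 1.11 = 431.8 N·m clockwise.
Net load moment about support A = 1550 N·m clockwise.
Reaction R at support B is upward at 0.76 m, arm 2.33 m → moment R × 2.33 counterclockwise.
For rotational equilibrium, R × 2.33 = 1550, so R = 665 N.

R_B ≈ 665 N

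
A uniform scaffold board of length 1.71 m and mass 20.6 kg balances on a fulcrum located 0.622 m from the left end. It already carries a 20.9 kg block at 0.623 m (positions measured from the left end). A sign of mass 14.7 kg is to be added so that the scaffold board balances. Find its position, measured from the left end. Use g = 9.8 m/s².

Choose the fulcrum (at 0.622 m from the left end) as the axis so the support reaction has zero arm there.
Beam weight: 20.6 × 9.8 = 201.9 N down at 0.855 m → arm 0.233 m, τ = 201.9 × 0.233 = 47.04 N·m clockwise.
Block: 20.9 × 9.8 = 204.8 N down at 0.623 m → arm 0.001 m, τ = 204.8 × 0.001 = 0.2048 N·m clockwise.
Net moment of existing loads = 47.24 N·m clockwise.
The sign weighs 14.7 × 9.8 = 144.1 N and must supply an equal counterclockwise moment, so its lever arm about the fulcrum is 47.24 / 144.1 = 0.328 m.
That puts it at 0.622 − 0.328 = 0.294 m from the left end.

x ≈ 0.294 m from the left end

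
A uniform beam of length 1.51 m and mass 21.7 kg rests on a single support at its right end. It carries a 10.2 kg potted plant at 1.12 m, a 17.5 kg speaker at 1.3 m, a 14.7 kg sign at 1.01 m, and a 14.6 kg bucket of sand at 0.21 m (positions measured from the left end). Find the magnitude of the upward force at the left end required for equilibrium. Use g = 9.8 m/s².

Take moments about the right end.
Beam weight: 21.7 × 9.8 = 212.7 N down at 0.755 m → arm 0.755 m, τ = 212.7 × 0.755 = 160.6 N·m counterclockwise.
Potted plant: 10.2 × 9.8 = 99.96 N down at 1.12 m → arm 0.39 m, τ = 99.96 × 0.39 = 38.98 N·m counterclockwise.
Speaker: 17.5 × 9.8 = 171.5 N down at 1.3 m → arm 0.21 m, τ = 171.5 × 0.21 = 36.02 N·m counterclockwise.
Sign: 14.7 × 9.8 = 144.1 N down at 1.01 m → arm 0.5 m, τ = 144.1 × 0.5 = 72.05 N·m counterclockwise.
Bucket of sand: 14.6 × 9.8 = 143.1 N down at 0.21 m → arm 1.3 m, τ = 143.1 × 1.3 = 186 N·m counterclockwise.
Net moment of the loads = 493.6 N·m counterclockwise.
The upward force F acts at the left end, arm 1.51 m, giving F × 1.51 clockwise.
For rotational equilibrium, F × 1.51 = 493.6, so F = 493.6 / 1.51 = 327 N.

F ≈ 327 N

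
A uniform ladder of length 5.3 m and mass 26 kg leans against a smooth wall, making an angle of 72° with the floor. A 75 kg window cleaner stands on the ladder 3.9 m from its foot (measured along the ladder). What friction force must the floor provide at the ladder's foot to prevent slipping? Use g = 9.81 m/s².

f ≈ 217 N

Taking torques about the foot of the ladder:
Ladder weight 26×9.81 = 255.1 N acts at 2.65 m along the ladder; its horizontal arm is 2.65·cos72° = 0.8189 m → τ = 208.9 N·m clockwise.
Window cleaner: 75×9.81 = 735.8 N at 3.9 m → arm 1.205 m → τ = 886.6 N·m clockwise.
Wall normal N acts horizontally at the top; its moment arm is the height L sinθ = 5.3·sin72° = 5.041 m, counterclockwise.
Στ = 0 ⇒ N × 5.041 = 1096 ⇒ N = 217 N.
ΣFx = 0: friction at the foot balances the wall's push, so f = N_wall = 217 N.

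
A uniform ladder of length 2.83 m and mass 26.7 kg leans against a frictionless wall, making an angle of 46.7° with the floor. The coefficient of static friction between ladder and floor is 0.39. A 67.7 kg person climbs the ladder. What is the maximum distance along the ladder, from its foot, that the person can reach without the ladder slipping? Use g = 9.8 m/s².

d ≈ 1.08 m

Taking torques about the foot of the ladder:
Ladder weight 26.7×9.8 = 261.7 N acts at 1.415 m along the ladder; its horizontal arm is 1.415·cos46.7° = 0.9704 m → τ = 254 N·m clockwise.
Person weight 67.7×9.8 = 663.5 N at distance d → arm d·cos46.7° → τ = 663.5·d·0.6858 clockwise.
Wall normal N at the top has arm L sinθ = 2.06 m counterclockwise, so Στ = 0 gives N·2.06 = 254 + 455·d.
ΣFy = 0 ⇒ N_floor = 925.2 N, so the maximum friction is μ_s·N_floor = 0.39×925.2 = 360.8 N. ΣFx = 0 ⇒ N_wall = f, so at the slipping point N = 360.8 N.
Substituting: 360.8×2.06 = 254 + 455·d ⇒ d = (743.2 − 254) / 455 = 1.08 m.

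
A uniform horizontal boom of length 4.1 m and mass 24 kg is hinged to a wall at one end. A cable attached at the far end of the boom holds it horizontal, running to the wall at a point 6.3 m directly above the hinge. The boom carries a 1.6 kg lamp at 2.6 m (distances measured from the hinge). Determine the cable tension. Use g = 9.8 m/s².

Sum moments about the hinge (the unknown hinge reaction has zero arm there).
Beam weight: 24 × 9.8 = 235.2 N down at 2.05 m → arm 2.05 m, τ = 235.2 × 2.05 = 482.2 N·m clockwise.
Lamp: 1.6 × 9.8 = 15.68 N down at 2.6 m → arm 2.6 m, τ = 15.68 × 2.6 = 40.77 N·m clockwise.
Total clockwise load moment = 523 N·m.
The cable tension T acts at 4.1 m; only its component perpendicular to the boom, T sinθ, produces torque. sinθ = h/√(h²+d²) = 6.3/√(6.3²+4.1²) = 0.8381.
Balancing moments: T × 4.1 × 0.8381 = 523, giving T = 523 / 3.436 = 152 N.

T ≈ 152 N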